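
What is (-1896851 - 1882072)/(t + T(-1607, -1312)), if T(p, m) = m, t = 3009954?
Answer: -3778923/3008642 ≈ -1.2560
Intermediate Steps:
(-1896851 - 1882072)/(t + T(-1607, -1312)) = (-1896851 - 1882072)/(3009954 - 1312) = -3778923/3008642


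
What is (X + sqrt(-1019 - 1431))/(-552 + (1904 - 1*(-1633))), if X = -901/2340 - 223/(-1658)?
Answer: -486019/5790482100 + 7*I*sqrt(2)/597 ≈ -8.3934e-5 + 0.016582*I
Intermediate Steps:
X = -486019/1939860 (X = -901*1/2340 - 223*(-1/1658) = -901/2340 + 223/1658 = -486019/1939860 ≈ -0.25054)
(X + sqrt(-1019 - 1431))/(-552 + (1904 - 1*(-1633))) = (-486019/1939860 + sqrt(-1019 - 1431))/(-552 + (1904 - 1*(-1633))) = (-486019/1939860 + sqrt(-2450))/(-552 + (1904 + 1633)) = (-486019/1939860 + 35*I*sqrt(2))/(-552 + 3537) = (-486019/1939860 + 35*I*sqrt(2))/2985 = (-486019/1939860 + 35*I*sqrt(2))*(1/2985) = -486019/5790482100 + 7*I*sqrt(2)/597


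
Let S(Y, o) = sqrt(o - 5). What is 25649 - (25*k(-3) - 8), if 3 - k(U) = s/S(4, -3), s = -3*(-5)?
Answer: 25582 - 375*I*sqrt(2)/4 ≈ 25582.0 - 132.58*I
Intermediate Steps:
s = 15
S(Y, o) = sqrt(-5 + o)
k(U) = 3 + 15*I*sqrt(2)/4 (k(U) = 3 - 15/(sqrt(-5 - 3)) = 3 - 15/(sqrt(-8)) = 3 - 15/(2*I*sqrt(2)) = 3 - 15*(-I*sqrt(2)/4) = 3 - (-15)*I*sqrt(2)/4 = 3 + 15*I*sqrt(2)/4)
25649 - (25*k(-3) - 8) = 25649 - (25*(3 + 15*I*sqrt(2)/4) - 8) = 25649 - ((75 + 375*I*sqrt(2)/4) - 8) = 25649 - (67 + 375*I*sqrt(2)/4) = 25649 + (-67 - 375*I*sqrt(2)/4) = 25582 - 375*I*sqrt(2)/4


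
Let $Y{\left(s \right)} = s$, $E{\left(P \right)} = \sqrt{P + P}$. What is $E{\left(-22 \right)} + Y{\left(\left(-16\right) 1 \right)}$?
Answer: $-16 + 2 i \sqrt{11} \approx -16.0 + 6.6332 i$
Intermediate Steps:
$E{\left(P \right)} = \sqrt{2} \sqrt{P}$ ($E{\left(P \right)} = \sqrt{2 P} = \sqrt{2} \sqrt{P}$)
$E{\left(-22 \right)} + Y{\left(\left(-16\right) 1 \right)} = \sqrt{2} \sqrt{-22} - 16 = \sqrt{2} i \sqrt{22} - 16 = 2 i \sqrt{11} - 16 = -16 + 2 i \sqrt{11}$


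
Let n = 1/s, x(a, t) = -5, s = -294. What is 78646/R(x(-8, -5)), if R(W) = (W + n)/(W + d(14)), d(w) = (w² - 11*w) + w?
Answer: -1179218124/1471 ≈ -8.0164e+5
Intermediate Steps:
d(w) = w² - 10*w
n = -1/294 (n = 1/(-294) = -1/294 ≈ -0.0034014)
R(W) = (-1/294 + W)/(56 + W) (R(W) = (W - 1/294)/(W + 14*(-10 + 14)) = (-1/294 + W)/(W + 14*4) = (-1/294 + W)/(W + 56) = (-1/294 + W)/(56 + W))
78646/R(x(-8, -5)) = 78646/(((-1/294 - 5)/(56 - 5))) = 78646/((-1471/294/51)) = 78646/(((1/51)*(-1471/294))) = 78646/(-1471/14994) = 78646*(-14994/1471) = -1179218124/1471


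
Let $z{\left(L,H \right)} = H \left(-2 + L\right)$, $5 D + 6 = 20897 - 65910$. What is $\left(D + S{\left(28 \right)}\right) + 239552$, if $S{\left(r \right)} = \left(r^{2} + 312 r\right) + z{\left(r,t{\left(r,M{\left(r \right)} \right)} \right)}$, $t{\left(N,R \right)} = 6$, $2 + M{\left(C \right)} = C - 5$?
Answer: $\frac{1201121}{5} \approx 2.4022 \cdot 10^{5}$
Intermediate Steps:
$D = - \frac{45019}{5}$ ($D = - \frac{6}{5} + \frac{20897 - 65910}{5} = - \frac{6}{5} + \frac{1}{5} \left(-45013\right) = - \frac{6}{5} - \frac{45013}{5} = - \frac{45019}{5} \approx -9003.8$)
$M{\left(C \right)} = -7 + C$ ($M{\left(C \right)} = -2 + \left(C - 5\right) = -2 + \left(-5 + C\right) = -7 + C$)
$S{\left(r \right)} = -12 + r^{2} + 318 r$ ($S{\left(r \right)} = \left(r^{2} + 312 r\right) + 6 \left(-2 + r\right) = \left(r^{2} + 312 r\right) + \left(-12 + 6 r\right) = -12 + r^{2} + 318 r$)
$\left(D + S{\left(28 \right)}\right) + 239552 = \left(- \frac{45019}{5} + \left(-12 + 28^{2} + 318 \cdot 28\right)\right) + 239552 = \left(- \frac{45019}{5} + \left(-12 + 784 + 8904\right)\right) + 239552 = \left(- \frac{45019}{5} + 9676\right) + 239552 = \frac{3361}{5} + 239552 = \frac{1201121}{5}$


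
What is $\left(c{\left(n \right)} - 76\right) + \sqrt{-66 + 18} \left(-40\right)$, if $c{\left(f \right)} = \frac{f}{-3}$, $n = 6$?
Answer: $-78 - 160 i \sqrt{3} \approx -78.0 - 277.13 i$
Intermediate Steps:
$c{\left(f \right)} = - \frac{f}{3}$ ($c{\left(f \right)} = f \left(- \frac{1}{3}\right) = - \frac{f}{3}$)
$\left(c{\left(n \right)} - 76\right) + \sqrt{-66 + 18} \left(-40\right) = \left(\left(- \frac{1}{3}\right) 6 - 76\right) + \sqrt{-66 + 18} \left(-40\right) = \left(-2 - 76\right) + \sqrt{-48} \left(-40\right) = -78 + 4 i \sqrt{3} \left(-40\right) = -78 - 160 i \sqrt{3}$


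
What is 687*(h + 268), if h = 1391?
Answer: 1139733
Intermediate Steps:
687*(h + 268) = 687*(1391 + 268) = 687*1659 = 1139733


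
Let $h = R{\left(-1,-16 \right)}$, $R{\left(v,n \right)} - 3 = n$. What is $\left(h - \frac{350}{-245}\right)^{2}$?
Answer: $\frac{6561}{49} \approx 133.9$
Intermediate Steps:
$R{\left(v,n \right)} = 3 + n$
$h = -13$ ($h = 3 - 16 = -13$)
$\left(h - \frac{350}{-245}\right)^{2} = \left(-13 - \frac{350}{-245}\right)^{2} = \left(-13 - - \frac{10}{7}\right)^{2} = \left(-13 + \frac{10}{7}\right)^{2} = \left(- \frac{81}{7}\right)^{2} = \frac{6561}{49}$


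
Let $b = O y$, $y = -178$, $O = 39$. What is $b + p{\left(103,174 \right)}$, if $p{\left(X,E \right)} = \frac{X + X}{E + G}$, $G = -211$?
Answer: $- \frac{257060}{37} \approx -6947.6$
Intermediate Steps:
$b = -6942$ ($b = 39 \left(-178\right) = -6942$)
$p{\left(X,E \right)} = \frac{2 X}{-211 + E}$ ($p{\left(X,E \right)} = \frac{X + X}{E - 211} = \frac{2 X}{-211 + E}$)
$b + p{\left(103,174 \right)} = -6942 + 2 \cdot 103 \frac{1}{-211 + 174} = -6942 + 2 \cdot 103 \frac{1}{-37} = -6942 + 2 \cdot 103 \left(- \frac{1}{37}\right) = -6942 - \frac{206}{37} = - \frac{257060}{37}$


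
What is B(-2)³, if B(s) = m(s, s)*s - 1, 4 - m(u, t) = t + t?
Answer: -4913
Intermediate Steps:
m(u, t) = 4 - 2*t (m(u, t) = 4 - (t + t) = 4 - 2*t)
B(s) = -1 + s*(4 - 2*s) (B(s) = (4 - 2*s)*s - 1 = s*(4 - 2*s) - 1 = -1 + s*(4 - 2*s))
B(-2)³ = (-1 - 2*(-2)*(-2 - 2))³ = (-1 - 2*(-2)*(-4))³ = (-1 - 16)³ = (-17)³ = -4913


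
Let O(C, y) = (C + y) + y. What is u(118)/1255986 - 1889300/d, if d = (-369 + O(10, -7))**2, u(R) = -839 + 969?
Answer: -1186458131515/87372038097 ≈ -13.579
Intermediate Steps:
u(R) = 130
O(C, y) = C + 2*y
d = 139129 (d = (-369 + (10 + 2*(-7)))**2 = (-369 + (10 - 14))**2 = (-369 - 4)**2 = (-373)**2 = 139129)
u(118)/1255986 - 1889300/d = 130/1255986 - 1889300/139129 = 130*(1/1255986) - 1889300*1/139129 = 65/627993 - 1889300/139129 = -1186458131515/87372038097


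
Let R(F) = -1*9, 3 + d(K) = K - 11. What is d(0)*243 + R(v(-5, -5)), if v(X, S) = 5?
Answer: -3411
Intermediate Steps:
d(K) = -14 + K (d(K) = -3 + (K - 11) = -3 + (-11 + K) = -14 + K)
R(F) = -9
d(0)*243 + R(v(-5, -5)) = (-14 + 0)*243 - 9 = -14*243 - 9 = -3402 - 9 = -3411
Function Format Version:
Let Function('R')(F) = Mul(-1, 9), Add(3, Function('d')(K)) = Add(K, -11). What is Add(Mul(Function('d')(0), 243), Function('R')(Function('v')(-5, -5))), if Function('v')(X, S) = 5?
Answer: -3411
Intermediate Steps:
Function('d')(K) = Add(-14, K) (Function('d')(K) = Add(-3, Add(K, -11)) = Add(-3, Add(-11, K)) = Add(-14, K))
Function('R')(F) = -9
Add(Mul(Function('d')(0), 243), Function('R')(Function('v')(-5, -5))) = Add(Mul(Add(-14, 0), 243), -9) = Add(Mul(-14, 243), -9) = Add(-3402, -9) = -3411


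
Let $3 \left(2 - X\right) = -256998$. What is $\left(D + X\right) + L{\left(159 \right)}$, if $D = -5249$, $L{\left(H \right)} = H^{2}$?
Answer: $105700$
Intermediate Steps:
$X = 85668$ ($X = 2 - -85666 = 2 + 85666 = 85668$)
$\left(D + X\right) + L{\left(159 \right)} = \left(-5249 + 85668\right) + 159^{2} = 80419 + 25281 = 105700$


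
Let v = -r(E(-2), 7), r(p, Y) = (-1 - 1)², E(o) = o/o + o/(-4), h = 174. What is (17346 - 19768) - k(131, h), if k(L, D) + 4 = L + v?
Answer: -2545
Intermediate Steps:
E(o) = 1 - o/4 (E(o) = 1 + o*(-¼) = 1 - o/4)
r(p, Y) = 4 (r(p, Y) = (-2)² = 4)
v = -4 (v = -1*4 = -4)
k(L, D) = -8 + L (k(L, D) = -4 + (L - 4) = -4 + (-4 + L) = -8 + L)
(17346 - 19768) - k(131, h) = (17346 - 19768) - (-8 + 131) = -2422 - 1*123 = -2422 - 123 = -2545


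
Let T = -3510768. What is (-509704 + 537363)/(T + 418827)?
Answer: -27659/3091941 ≈ -0.0089455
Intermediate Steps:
(-509704 + 537363)/(T + 418827) = (-509704 + 537363)/(-3510768 + 418827) = 27659/(-3091941) = 27659*(-1/3091941) = -27659/3091941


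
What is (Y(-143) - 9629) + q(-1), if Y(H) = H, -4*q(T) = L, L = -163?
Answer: -38925/4 ≈ -9731.3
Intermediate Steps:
q(T) = 163/4 (q(T) = -¼*(-163) = 163/4)
(Y(-143) - 9629) + q(-1) = (-143 - 9629) + 163/4 = -9772 + 163/4 = -38925/4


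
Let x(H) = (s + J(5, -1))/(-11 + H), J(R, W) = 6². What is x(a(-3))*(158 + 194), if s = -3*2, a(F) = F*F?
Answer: -5280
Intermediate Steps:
a(F) = F²
s = -6
J(R, W) = 36
x(H) = 30/(-11 + H) (x(H) = (-6 + 36)/(-11 + H) = 30/(-11 + H))
x(a(-3))*(158 + 194) = (30/(-11 + (-3)²))*(158 + 194) = (30/(-11 + 9))*352 = (30/(-2))*352 = (30*(-½))*352 = -15*352 = -5280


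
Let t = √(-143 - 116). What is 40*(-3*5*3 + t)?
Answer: -1800 + 40*I*√259 ≈ -1800.0 + 643.74*I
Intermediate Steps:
t = I*√259 (t = √(-259) = I*√259 ≈ 16.093*I)
40*(-3*5*3 + t) = 40*(-3*5*3 + I*√259) = 40*(-15*3 + I*√259) = 40*(-45 + I*√259) = -1800 + 40*I*√259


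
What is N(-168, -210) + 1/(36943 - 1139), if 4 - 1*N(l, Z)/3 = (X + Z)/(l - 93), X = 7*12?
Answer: 10956053/1038316 ≈ 10.552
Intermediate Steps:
X = 84
N(l, Z) = 12 - 3*(84 + Z)/(-93 + l) (N(l, Z) = 12 - 3*(84 + Z)/(l - 93) = 12 - 3*(84 + Z)/(-93 + l))
N(-168, -210) + 1/(36943 - 1139) = 3*(-456 - 1*(-210) + 4*(-168))/(-93 - 168) + 1/(36943 - 1139) = 3*(-456 + 210 - 672)/(-261) + 1/35804 = 3*(-1/261)*(-918) + 1/35804 = 306/29 + 1/35804 = 10956053/1038316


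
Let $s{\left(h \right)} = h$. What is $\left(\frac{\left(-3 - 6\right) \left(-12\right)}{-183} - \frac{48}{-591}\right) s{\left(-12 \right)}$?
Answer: $\frac{73392}{12017} \approx 6.1073$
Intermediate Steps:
$\left(\frac{\left(-3 - 6\right) \left(-12\right)}{-183} - \frac{48}{-591}\right) s{\left(-12 \right)} = \left(\frac{\left(-3 - 6\right) \left(-12\right)}{-183} - \frac{48}{-591}\right) \left(-12\right) = \left(\left(-9\right) \left(-12\right) \left(- \frac{1}{183}\right) - - \frac{16}{197}\right) \left(-12\right) = \left(108 \left(- \frac{1}{183}\right) + \frac{16}{197}\right) \left(-12\right) = \left(- \frac{36}{61} + \frac{16}{197}\right) \left(-12\right) = \left(- \frac{6116}{12017}\right) \left(-12\right) = \frac{73392}{12017}$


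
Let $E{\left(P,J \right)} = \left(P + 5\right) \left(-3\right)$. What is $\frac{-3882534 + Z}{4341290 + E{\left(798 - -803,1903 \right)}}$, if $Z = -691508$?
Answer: $- \frac{2287021}{2168236} \approx -1.0548$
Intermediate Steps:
$E{\left(P,J \right)} = -15 - 3 P$ ($E{\left(P,J \right)} = \left(5 + P\right) \left(-3\right) = -15 - 3 P$)
$\frac{-3882534 + Z}{4341290 + E{\left(798 - -803,1903 \right)}} = \frac{-3882534 - 691508}{4341290 - \left(15 + 3 \left(798 - -803\right)\right)} = - \frac{4574042}{4341290 - \left(15 + 3 \left(798 + 803\right)\right)} = - \frac{4574042}{4341290 - 4818} = - \frac{4574042}{4336472} = \left(-4574042\right) \frac{1}{4336472} = - \frac{2287021}{2168236}$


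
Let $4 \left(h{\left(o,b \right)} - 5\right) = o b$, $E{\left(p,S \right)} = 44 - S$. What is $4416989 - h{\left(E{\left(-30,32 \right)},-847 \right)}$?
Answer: $4419525$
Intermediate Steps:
$h{\left(o,b \right)} = 5 + \frac{b o}{4}$ ($h{\left(o,b \right)} = 5 + \frac{o b}{4} = 5 + \frac{b o}{4}$)
$4416989 - h{\left(E{\left(-30,32 \right)},-847 \right)} = 4416989 - \left(5 + \frac{1}{4} \left(-847\right) \left(44 - 32\right)\right) = 4416989 - \left(5 + \frac{1}{4} \left(-847\right) 12\right) = 4416989 - \left(5 - 2541\right) = 4416989 - -2536 = 4416989 + 2536 = 4419525$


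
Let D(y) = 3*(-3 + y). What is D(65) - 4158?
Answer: -3972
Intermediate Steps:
D(y) = -9 + 3*y
D(65) - 4158 = (-9 + 3*65) - 4158 = (-9 + 195) - 4158 = 186 - 4158 = -3972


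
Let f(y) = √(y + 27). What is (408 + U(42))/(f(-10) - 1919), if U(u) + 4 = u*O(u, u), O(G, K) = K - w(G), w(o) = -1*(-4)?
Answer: -239875/230159 - 125*√17/230159 ≈ -1.0445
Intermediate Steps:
w(o) = 4
O(G, K) = -4 + K (O(G, K) = K - 1*4 = K - 4 = -4 + K)
U(u) = -4 + u*(-4 + u)
f(y) = √(27 + y)
(408 + U(42))/(f(-10) - 1919) = (408 + (-4 + 42*(-4 + 42)))/(√(27 - 10) - 1919) = (408 + (-4 + 42*38))/(√17 - 1919) = (408 + (-4 + 1596))/(-1919 + √17) = (408 + 1592)/(-1919 + √17) = 2000/(-1919 + √17)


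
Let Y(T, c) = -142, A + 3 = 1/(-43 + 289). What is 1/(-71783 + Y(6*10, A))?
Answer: -1/71925 ≈ -1.3903e-5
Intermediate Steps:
A = -737/246 (A = -3 + 1/(-43 + 289) = -3 + 1/246 = -737/246 ≈ -2.9959)
1/(-71783 + Y(6*10, A)) = 1/(-71783 - 142) = 1/(-71925) = -1/71925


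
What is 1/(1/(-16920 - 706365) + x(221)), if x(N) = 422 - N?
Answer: 723285/145380284 ≈ 0.0049751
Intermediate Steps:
1/(1/(-16920 - 706365) + x(221)) = 1/(1/(-16920 - 706365) + (422 - 1*221)) = 1/(1/(-723285) + (422 - 221)) = 1/(-1/723285 + 201) = 1/(145380284/723285) = 723285/145380284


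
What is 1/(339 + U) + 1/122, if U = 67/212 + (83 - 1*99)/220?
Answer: 5378097/482580394 ≈ 0.011144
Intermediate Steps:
U = 2837/11660 (U = 67*(1/212) + (83 - 99)*(1/220) = 67/212 - 16*1/220 = 67/212 - 4/55 = 2837/11660 ≈ 0.24331)
1/(339 + U) + 1/122 = 1/(339 + 2837/11660) + 1/122 = 1/(3955577/11660) + 1/122 = 11660/3955577 + 1/122 = 5378097/482580394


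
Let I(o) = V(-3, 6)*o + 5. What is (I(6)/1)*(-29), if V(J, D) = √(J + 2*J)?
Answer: -145 - 522*I ≈ -145.0 - 522.0*I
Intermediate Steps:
V(J, D) = √3*√J (V(J, D) = √(3*J) = √3*√J)
I(o) = 5 + 3*I*o (I(o) = (√3*√(-3))*o + 5 = (√3*(I*√3))*o + 5 = (3*I)*o + 5 = 3*I*o + 5 = 5 + 3*I*o)
(I(6)/1)*(-29) = ((5 + 3*I*6)/1)*(-29) = ((5 + 18*I)*1)*(-29) = (5 + 18*I)*(-29) = -145 - 522*I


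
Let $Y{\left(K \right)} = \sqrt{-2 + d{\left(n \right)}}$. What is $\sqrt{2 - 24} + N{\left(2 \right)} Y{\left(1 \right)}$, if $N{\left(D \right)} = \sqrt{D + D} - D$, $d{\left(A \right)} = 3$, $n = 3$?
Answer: $i \sqrt{22} \approx 4.6904 i$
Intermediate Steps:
$Y{\left(K \right)} = 1$ ($Y{\left(K \right)} = \sqrt{-2 + 3} = \sqrt{1} = 1$)
$N{\left(D \right)} = - D + \sqrt{2} \sqrt{D}$ ($N{\left(D \right)} = \sqrt{2 D} - D = \sqrt{2} \sqrt{D} - D = - D + \sqrt{2} \sqrt{D}$)
$\sqrt{2 - 24} + N{\left(2 \right)} Y{\left(1 \right)} = \sqrt{2 - 24} + \left(\left(-1\right) 2 + \sqrt{2} \sqrt{2}\right) 1 = \sqrt{-22} + \left(-2 + 2\right) 1 = i \sqrt{22} + 0 \cdot 1 = i \sqrt{22} + 0 = i \sqrt{22}$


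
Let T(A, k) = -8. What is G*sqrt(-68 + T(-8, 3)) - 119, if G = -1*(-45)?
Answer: -119 + 90*I*sqrt(19) ≈ -119.0 + 392.3*I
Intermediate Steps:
G = 45
G*sqrt(-68 + T(-8, 3)) - 119 = 45*sqrt(-68 - 8) - 119 = 45*sqrt(-76) - 119 = 45*(2*I*sqrt(19)) - 119 = 90*I*sqrt(19) - 119 = -119 + 90*I*sqrt(19)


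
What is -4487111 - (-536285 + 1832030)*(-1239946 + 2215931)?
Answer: -1264632170936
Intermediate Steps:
-4487111 - (-536285 + 1832030)*(-1239946 + 2215931) = -4487111 - 1295745*975985 = -4487111 - 1*1264627683825 = -4487111 - 1264627683825 = -1264632170936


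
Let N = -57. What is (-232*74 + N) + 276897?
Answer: 259672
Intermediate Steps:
(-232*74 + N) + 276897 = (-232*74 - 57) + 276897 = (-17168 - 57) + 276897 = -17225 + 276897 = 259672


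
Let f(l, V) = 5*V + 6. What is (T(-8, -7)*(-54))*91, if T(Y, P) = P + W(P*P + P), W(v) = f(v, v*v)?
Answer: -43336566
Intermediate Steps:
f(l, V) = 6 + 5*V
W(v) = 6 + 5*v**2 (W(v) = 6 + 5*(v*v) = 6 + 5*v**2)
T(Y, P) = 6 + P + 5*(P + P**2)**2 (T(Y, P) = P + (6 + 5*(P*P + P)**2) = P + (6 + 5*(P**2 + P)**2) = P + (6 + 5*(P + P**2)**2) = 6 + P + 5*(P + P**2)**2)
(T(-8, -7)*(-54))*91 = ((6 - 7 + 5*(-7)**2*(1 - 7)**2)*(-54))*91 = ((6 - 7 + 5*49*(-6)**2)*(-54))*91 = ((6 - 7 + 5*49*36)*(-54))*91 = ((6 - 7 + 8820)*(-54))*91 = (8819*(-54))*91 = -476226*91 = -43336566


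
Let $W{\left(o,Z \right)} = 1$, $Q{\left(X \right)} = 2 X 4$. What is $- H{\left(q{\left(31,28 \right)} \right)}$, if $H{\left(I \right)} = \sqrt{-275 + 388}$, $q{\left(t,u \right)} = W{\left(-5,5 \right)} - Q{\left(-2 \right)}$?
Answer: $- \sqrt{113} \approx -10.63$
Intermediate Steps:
$Q{\left(X \right)} = 8 X$
$q{\left(t,u \right)} = 17$ ($q{\left(t,u \right)} = 1 - 8 \left(-2\right) = 1 - -16 = 1 + 16 = 17$)
$H{\left(I \right)} = \sqrt{113}$
$- H{\left(q{\left(31,28 \right)} \right)} = - \sqrt{113}$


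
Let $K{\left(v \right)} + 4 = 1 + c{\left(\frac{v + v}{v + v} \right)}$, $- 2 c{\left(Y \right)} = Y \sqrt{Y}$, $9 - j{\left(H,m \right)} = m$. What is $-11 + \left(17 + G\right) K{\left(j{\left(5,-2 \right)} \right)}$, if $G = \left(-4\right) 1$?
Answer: $- \frac{113}{2} \approx -56.5$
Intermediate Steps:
$j{\left(H,m \right)} = 9 - m$
$G = -4$
$c{\left(Y \right)} = - \frac{Y^{\frac{3}{2}}}{2}$ ($c{\left(Y \right)} = - \frac{Y \sqrt{Y}}{2} = - \frac{Y^{\frac{3}{2}}}{2}$)
$K{\left(v \right)} = - \frac{7}{2}$ ($K{\left(v \right)} = -4 - \left(-1 + \frac{\left(\frac{v + v}{v + v}\right)^{\frac{3}{2}}}{2}\right) = -4 - \left(-1 + \frac{\left(\frac{2 v}{2 v}\right)^{\frac{3}{2}}}{2}\right) = -4 - \left(-1 + \frac{\left(2 v \frac{1}{2 v}\right)^{\frac{3}{2}}}{2}\right) = -4 + \left(1 - \frac{1^{\frac{3}{2}}}{2}\right) = -4 + \left(1 - \frac{1}{2}\right) = -4 + \frac{1}{2} = - \frac{7}{2}$)
$-11 + \left(17 + G\right) K{\left(j{\left(5,-2 \right)} \right)} = -11 + \left(17 - 4\right) \left(- \frac{7}{2}\right) = -11 + 13 \left(- \frac{7}{2}\right) = -11 - \frac{91}{2} = - \frac{113}{2}$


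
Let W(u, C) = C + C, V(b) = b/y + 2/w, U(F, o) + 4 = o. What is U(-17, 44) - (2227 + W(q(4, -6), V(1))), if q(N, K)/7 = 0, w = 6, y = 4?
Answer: -13129/6 ≈ -2188.2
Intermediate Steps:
U(F, o) = -4 + o
q(N, K) = 0 (q(N, K) = 7*0 = 0)
V(b) = 1/3 + b/4 (V(b) = b/4 + 2/6 = b*(1/4) + 2*(1/6) = b/4 + 1/3 = 1/3 + b/4)
W(u, C) = 2*C
U(-17, 44) - (2227 + W(q(4, -6), V(1))) = (-4 + 44) - (2227 + 2*(1/3 + (1/4)*1)) = 40 - (2227 + 2*(1/3 + 1/4)) = 40 - (2227 + 2*(7/12)) = 40 - (2227 + 7/6) = 40 - 1*13369/6 = 40 - 13369/6 = -13129/6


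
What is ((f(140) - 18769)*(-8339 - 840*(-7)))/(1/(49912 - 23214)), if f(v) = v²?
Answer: -54555467442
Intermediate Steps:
((f(140) - 18769)*(-8339 - 840*(-7)))/(1/(49912 - 23214)) = ((140² - 18769)*(-8339 - 840*(-7)))/(1/(49912 - 23214)) = ((19600 - 18769)*(-8339 + 5880))/(1/26698) = (831*(-2459))/(1/26698) = -2043429*26698 = -54555467442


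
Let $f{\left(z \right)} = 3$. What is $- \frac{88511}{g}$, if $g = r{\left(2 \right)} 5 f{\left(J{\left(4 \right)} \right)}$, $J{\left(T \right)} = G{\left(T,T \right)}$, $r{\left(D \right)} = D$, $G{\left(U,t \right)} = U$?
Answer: $- \frac{88511}{30} \approx -2950.4$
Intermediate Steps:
$J{\left(T \right)} = T$
$g = 30$ ($g = 2 \cdot 5 \cdot 3 = 10 \cdot 3 = 30$)
$- \frac{88511}{g} = - \frac{88511}{30}$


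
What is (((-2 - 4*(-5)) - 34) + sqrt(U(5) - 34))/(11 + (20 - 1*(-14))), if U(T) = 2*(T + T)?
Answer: -16/45 + I*sqrt(14)/45 ≈ -0.35556 + 0.083148*I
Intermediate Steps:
U(T) = 4*T (U(T) = 2*(2*T) = 4*T)
(((-2 - 4*(-5)) - 34) + sqrt(U(5) - 34))/(11 + (20 - 1*(-14))) = (((-2 - 4*(-5)) - 34) + sqrt(4*5 - 34))/(11 + (20 - 1*(-14))) = (((-2 + 20) - 34) + sqrt(20 - 34))/(11 + (20 + 14)) = ((18 - 34) + sqrt(-14))/(11 + 34) = (-16 + I*sqrt(14))/45 = -16/45 + I*sqrt(14)/45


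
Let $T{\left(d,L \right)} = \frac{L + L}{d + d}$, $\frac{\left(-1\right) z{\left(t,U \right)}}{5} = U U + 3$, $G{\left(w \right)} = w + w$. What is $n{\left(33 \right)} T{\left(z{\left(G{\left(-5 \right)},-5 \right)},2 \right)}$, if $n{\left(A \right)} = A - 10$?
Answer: $- \frac{23}{70} \approx -0.32857$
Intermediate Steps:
$n{\left(A \right)} = -10 + A$
$G{\left(w \right)} = 2 w$
$z{\left(t,U \right)} = -15 - 5 U^{2}$ ($z{\left(t,U \right)} = - 5 \left(U U + 3\right) = - 5 \left(U^{2} + 3\right) = - 5 \left(3 + U^{2}\right) = -15 - 5 U^{2}$)
$T{\left(d,L \right)} = \frac{L}{d}$ ($T{\left(d,L \right)} = \frac{2 L}{2 d} = 2 L \frac{1}{2 d} = \frac{L}{d}$)
$n{\left(33 \right)} T{\left(z{\left(G{\left(-5 \right)},-5 \right)},2 \right)} = \left(-10 + 33\right) \frac{2}{-15 - 5 \left(-5\right)^{2}} = 23 \frac{2}{-15 - 125} = 23 \frac{2}{-140} = 23 \cdot 2 \left(- \frac{1}{140}\right) = 23 \left(- \frac{1}{70}\right) = - \frac{23}{70}$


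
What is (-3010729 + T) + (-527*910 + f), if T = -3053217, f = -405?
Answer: -6543921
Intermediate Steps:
(-3010729 + T) + (-527*910 + f) = (-3010729 - 3053217) + (-527*910 - 405) = -6063946 + (-479570 - 405) = -6063946 - 479975 = -6543921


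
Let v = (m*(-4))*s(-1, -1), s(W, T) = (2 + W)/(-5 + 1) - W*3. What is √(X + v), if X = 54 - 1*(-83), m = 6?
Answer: √71 ≈ 8.4261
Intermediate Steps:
s(W, T) = -½ - 13*W/4 (s(W, T) = (2 + W)/(-4) - 3*W = (2 + W)*(-¼) - 3*W = (-½ - W/4) - 3*W = -½ - 13*W/4)
X = 137 (X = 54 + 83 = 137)
v = -66 (v = (6*(-4))*(-½ - 13/4*(-1)) = -24*(-½ + 13/4) = -24*11/4 = -66)
√(X + v) = √(137 - 66) = √71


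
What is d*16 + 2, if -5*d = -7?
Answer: 122/5 ≈ 24.400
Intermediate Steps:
d = 7/5 (d = -⅕*(-7) = 7/5 ≈ 1.4000)
d*16 + 2 = (7/5)*16 + 2 = 112/5 + 2 = 122/5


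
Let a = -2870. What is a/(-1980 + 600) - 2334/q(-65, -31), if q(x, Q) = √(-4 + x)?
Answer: 287/138 + 778*I*√69/23 ≈ 2.0797 + 280.98*I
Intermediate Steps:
a/(-1980 + 600) - 2334/q(-65, -31) = -2870/(-1980 + 600) - 2334/√(-4 - 65) = -2870/(-1380) - 2334*(-I*√69/69) = -2870*(-1/1380) - 2334*(-I*√69/69) = 287/138 - (-778)*I*√69/23 = 287/138 + 778*I*√69/23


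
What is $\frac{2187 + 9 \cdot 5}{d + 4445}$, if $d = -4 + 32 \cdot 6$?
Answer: $\frac{2232}{4633} \approx 0.48176$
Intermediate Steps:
$d = 188$ ($d = -4 + 192 = 188$)
$\frac{2187 + 9 \cdot 5}{d + 4445} = \frac{2187 + 9 \cdot 5}{188 + 4445} = \frac{2187 + 45}{4633} = 2232 \cdot \frac{1}{4633} = \frac{2232}{4633}$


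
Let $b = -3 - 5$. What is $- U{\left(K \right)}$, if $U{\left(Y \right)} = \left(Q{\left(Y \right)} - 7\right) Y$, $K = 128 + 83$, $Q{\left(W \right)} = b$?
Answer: $3165$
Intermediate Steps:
$b = -8$ ($b = -3 - 5 = -8$)
$Q{\left(W \right)} = -8$
$K = 211$
$U{\left(Y \right)} = - 15 Y$ ($U{\left(Y \right)} = \left(-8 - 7\right) Y = - 15 Y$)
$- U{\left(K \right)} = - \left(-15\right) 211 = \left(-1\right) \left(-3165\right) = 3165$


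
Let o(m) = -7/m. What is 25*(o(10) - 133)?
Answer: -6685/2 ≈ -3342.5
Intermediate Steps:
25*(o(10) - 133) = 25*(-7/10 - 133) = 25*(-1337/10) = -6685/2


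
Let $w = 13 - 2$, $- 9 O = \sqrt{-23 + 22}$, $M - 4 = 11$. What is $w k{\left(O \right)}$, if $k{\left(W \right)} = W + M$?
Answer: $165 - \frac{11 i}{9} \approx 165.0 - 1.2222 i$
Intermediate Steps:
$M = 15$ ($M = 4 + 11 = 15$)
$O = - \frac{i}{9}$ ($O = - \frac{\sqrt{-23 + 22}}{9} = - \frac{\sqrt{-1}}{9} = - \frac{i}{9} \approx - 0.11111 i$)
$k{\left(W \right)} = 15 + W$ ($k{\left(W \right)} = W + 15 = 15 + W$)
$w = 11$
$w k{\left(O \right)} = 11 \left(15 - \frac{i}{9}\right) = 165 - \frac{11 i}{9}$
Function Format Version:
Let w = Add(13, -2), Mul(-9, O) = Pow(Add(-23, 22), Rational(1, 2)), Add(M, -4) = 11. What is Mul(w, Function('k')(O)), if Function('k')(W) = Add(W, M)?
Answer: Add(165, Mul(Rational(-11, 9), I)) ≈ Add(165.00, Mul(-1.2222, I))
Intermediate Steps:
M = 15 (M = Add(4, 11) = 15)
O = Mul(Rational(-1, 9), I) (O = Mul(Rational(-1, 9), Pow(Add(-23, 22), Rational(1, 2))) = Mul(Rational(-1, 9), Pow(-1, Rational(1, 2))) = Mul(Rational(-1, 9), I) ≈ Mul(-0.11111, I))
Function('k')(W) = Add(15, W) (Function('k')(W) = Add(W, 15) = Add(15, W))
w = 11
Mul(w, Function('k')(O)) = Mul(11, Add(15, Mul(Rational(-1, 9), I))) = Add(165, Mul(Rational(-11, 9), I))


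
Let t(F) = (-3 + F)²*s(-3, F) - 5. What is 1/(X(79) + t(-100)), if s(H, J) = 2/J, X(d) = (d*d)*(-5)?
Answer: -50/1571109 ≈ -3.1825e-5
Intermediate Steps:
X(d) = -5*d² (X(d) = d²*(-5) = -5*d²)
t(F) = -5 + 2*(-3 + F)²/F (t(F) = (-3 + F)²*(2/F) - 5 = 2*(-3 + F)²/F - 5 = -5 + 2*(-3 + F)²/F)
1/(X(79) + t(-100)) = 1/(-5*79² + (-5 + 2*(-3 - 100)²/(-100))) = 1/(-5*6241 + (-5 + 2*(-1/100)*(-103)²)) = 1/(-31205 + (-5 + 2*(-1/100)*10609)) = 1/(-31205 + (-5 - 10609/50)) = 1/(-31205 - 10859/50) = 1/(-1571109/50) = -50/1571109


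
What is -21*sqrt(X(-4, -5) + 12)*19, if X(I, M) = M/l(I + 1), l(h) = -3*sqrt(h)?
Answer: -133*sqrt(108 - 5*I*sqrt(3)) ≈ -1383.3 + 55.372*I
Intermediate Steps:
X(I, M) = -M/(3*sqrt(1 + I)) (X(I, M) = M/((-3*sqrt(I + 1))) = M/((-3*sqrt(1 + I))) = M*(-1/(3*sqrt(1 + I))) = -M/(3*sqrt(1 + I)))
-21*sqrt(X(-4, -5) + 12)*19 = -21*sqrt(-1/3*(-5)/sqrt(1 - 4) + 12)*19 = -21*sqrt(-1/3*(-5)/sqrt(-3) + 12)*19 = -21*sqrt(-1/3*(-5)*(-I*sqrt(3)/3) + 12)*19 = -21*sqrt(-5*I*sqrt(3)/9 + 12)*19 = -21*sqrt(12 - 5*I*sqrt(3)/9)*19 = -399*sqrt(12 - 5*I*sqrt(3)/9)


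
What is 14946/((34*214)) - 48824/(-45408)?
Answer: 32309731/10324644 ≈ 3.1294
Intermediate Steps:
14946/((34*214)) - 48824/(-45408) = 14946/7276 - 48824*(-1/45408) = 14946*(1/7276) + 6103/5676 = 7473/3638 + 6103/5676 = 32309731/10324644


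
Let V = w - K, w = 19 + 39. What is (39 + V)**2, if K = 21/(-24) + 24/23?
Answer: 317445489/33856 ≈ 9376.3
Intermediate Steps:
w = 58
K = 31/184 (K = 21*(-1/24) + 24*(1/23) = -7/8 + 24/23 = 31/184 ≈ 0.16848)
V = 10641/184 (V = 58 - 1*31/184 = 58 - 31/184 = 10641/184 ≈ 57.832)
(39 + V)**2 = (39 + 10641/184)**2 = (17817/184)**2 = 317445489/33856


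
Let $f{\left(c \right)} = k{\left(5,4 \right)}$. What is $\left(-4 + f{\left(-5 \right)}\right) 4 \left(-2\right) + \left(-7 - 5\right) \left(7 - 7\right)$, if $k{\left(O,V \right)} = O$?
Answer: $-8$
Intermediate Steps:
$f{\left(c \right)} = 5$
$\left(-4 + f{\left(-5 \right)}\right) 4 \left(-2\right) + \left(-7 - 5\right) \left(7 - 7\right) = \left(-4 + 5\right) 4 \left(-2\right) + \left(-7 - 5\right) \left(7 - 7\right) = 1 \cdot 4 \left(-2\right) - 0 = 4 \left(-2\right) + 0 = -8 + 0 = -8$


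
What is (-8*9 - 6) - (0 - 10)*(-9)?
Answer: -168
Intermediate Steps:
(-8*9 - 6) - (0 - 10)*(-9) = (-72 - 6) - (-10)*(-9) = -78 - 1*90 = -78 - 90 = -168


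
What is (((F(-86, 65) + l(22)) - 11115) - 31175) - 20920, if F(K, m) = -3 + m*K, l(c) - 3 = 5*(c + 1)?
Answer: -68685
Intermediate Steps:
l(c) = 8 + 5*c (l(c) = 3 + 5*(c + 1) = 3 + 5*(1 + c) = 3 + (5 + 5*c) = 8 + 5*c)
F(K, m) = -3 + K*m
(((F(-86, 65) + l(22)) - 11115) - 31175) - 20920 = ((((-3 - 86*65) + (8 + 5*22)) - 11115) - 31175) - 20920 = ((((-3 - 5590) + (8 + 110)) - 11115) - 31175) - 20920 = (((-5593 + 118) - 11115) - 31175) - 20920 = ((-5475 - 11115) - 31175) - 20920 = (-16590 - 31175) - 20920 = -47765 - 20920 = -68685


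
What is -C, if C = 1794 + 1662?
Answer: -3456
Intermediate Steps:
C = 3456
-C = -1*3456 = -3456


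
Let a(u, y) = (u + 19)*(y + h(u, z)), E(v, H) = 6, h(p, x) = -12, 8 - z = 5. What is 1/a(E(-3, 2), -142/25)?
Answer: -1/442 ≈ -0.0022624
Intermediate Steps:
z = 3 (z = 8 - 1*5 = 8 - 5 = 3)
a(u, y) = (-12 + y)*(19 + u) (a(u, y) = (u + 19)*(y - 12) = (19 + u)*(-12 + y) = (-12 + y)*(19 + u))
1/a(E(-3, 2), -142/25) = 1/(-228 - 12*6 + 19*(-142/25) + 6*(-142/25)) = 1/(-228 - 72 + 19*(-142*1/25) + 6*(-142*1/25)) = 1/(-228 - 72 + 19*(-142/25) + 6*(-142/25)) = 1/(-228 - 72 - 2698/25 - 852/25) = 1/(-442) = -1/442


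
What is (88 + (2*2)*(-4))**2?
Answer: 5184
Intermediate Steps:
(88 + (2*2)*(-4))**2 = (88 + 4*(-4))**2 = (88 - 16)**2 = 72**2 = 5184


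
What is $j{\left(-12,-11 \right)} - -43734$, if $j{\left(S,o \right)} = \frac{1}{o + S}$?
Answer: $\frac{1005881}{23} \approx 43734.0$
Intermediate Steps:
$j{\left(S,o \right)} = \frac{1}{S + o}$
$j{\left(-12,-11 \right)} - -43734 = \frac{1}{-12 - 11} - -43734 = \frac{1}{-23} + 43734 = - \frac{1}{23} + 43734 = \frac{1005881}{23}$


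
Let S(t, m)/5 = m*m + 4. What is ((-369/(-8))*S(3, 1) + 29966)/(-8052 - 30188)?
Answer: -248953/305920 ≈ -0.81378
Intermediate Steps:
S(t, m) = 20 + 5*m² (S(t, m) = 5*(m*m + 4) = 5*(m² + 4) = 5*(4 + m²) = 20 + 5*m²)
((-369/(-8))*S(3, 1) + 29966)/(-8052 - 30188) = ((-369/(-8))*(20 + 5*1²) + 29966)/(-8052 - 30188) = ((-369*(-⅛))*(20 + 5*1) + 29966)/(-38240) = (369*(20 + 5)/8 + 29966)*(-1/38240) = ((369/8)*25 + 29966)*(-1/38240) = (9225/8 + 29966)*(-1/38240) = (248953/8)*(-1/38240) = -248953/305920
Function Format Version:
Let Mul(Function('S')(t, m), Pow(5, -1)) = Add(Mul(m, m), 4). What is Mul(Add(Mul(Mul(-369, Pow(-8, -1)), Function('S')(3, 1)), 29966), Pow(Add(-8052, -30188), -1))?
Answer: Rational(-248953, 305920) ≈ -0.81378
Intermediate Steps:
Function('S')(t, m) = Add(20, Mul(5, Pow(m, 2))) (Function('S')(t, m) = Mul(5, Add(Mul(m, m), 4)) = Mul(5, Add(Pow(m, 2), 4)) = Mul(5, Add(4, Pow(m, 2))) = Add(20, Mul(5, Pow(m, 2))))
Mul(Add(Mul(Mul(-369, Pow(-8, -1)), Function('S')(3, 1)), 29966), Pow(Add(-8052, -30188), -1)) = Mul(Add(Mul(Mul(-369, Pow(-8, -1)), Add(20, Mul(5, Pow(1, 2)))), 29966), Pow(Add(-8052, -30188), -1)) = Mul(Add(Mul(Mul(-369, Rational(-1, 8)), Add(20, Mul(5, 1))), 29966), Pow(-38240, -1)) = Mul(Add(Mul(Rational(369, 8), Add(20, 5)), 29966), Rational(-1, 38240)) = Mul(Add(Mul(Rational(369, 8), 25), 29966), Rational(-1, 38240)) = Mul(Add(Rational(9225, 8), 29966), Rational(-1, 38240)) = Mul(Rational(248953, 8), Rational(-1, 38240)) = Rational(-248953, 305920)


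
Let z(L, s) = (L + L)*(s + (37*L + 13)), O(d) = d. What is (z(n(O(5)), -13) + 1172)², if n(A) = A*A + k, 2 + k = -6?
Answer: 508863364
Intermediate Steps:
k = -8 (k = -2 - 6 = -8)
n(A) = -8 + A² (n(A) = A*A - 8 = A² - 8 = -8 + A²)
z(L, s) = 2*L*(13 + s + 37*L) (z(L, s) = (2*L)*(s + (13 + 37*L)) = (2*L)*(13 + s + 37*L) = 2*L*(13 + s + 37*L))
(z(n(O(5)), -13) + 1172)² = (2*(-8 + 5²)*(13 - 13 + 37*(-8 + 5²)) + 1172)² = (2*(-8 + 25)*(13 - 13 + 37*(-8 + 25)) + 1172)² = (2*17*(13 - 13 + 37*17) + 1172)² = (2*17*(13 - 13 + 629) + 1172)² = (2*17*629 + 1172)² = (21386 + 1172)² = 22558² = 508863364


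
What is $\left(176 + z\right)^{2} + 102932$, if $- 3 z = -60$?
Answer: $141348$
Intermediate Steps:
$z = 20$ ($z = \left(- \frac{1}{3}\right) \left(-60\right) = 20$)
$\left(176 + z\right)^{2} + 102932 = \left(176 + 20\right)^{2} + 102932 = 196^{2} + 102932 = 38416 + 102932 = 141348$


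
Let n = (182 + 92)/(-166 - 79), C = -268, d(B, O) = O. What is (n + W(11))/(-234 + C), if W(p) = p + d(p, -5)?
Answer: -598/61495 ≈ -0.0097244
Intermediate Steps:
n = -274/245 (n = 274/(-245) = 274*(-1/245) = -274/245 ≈ -1.1184)
W(p) = -5 + p (W(p) = p - 5 = -5 + p)
(n + W(11))/(-234 + C) = (-274/245 + (-5 + 11))/(-234 - 268) = (-274/245 + 6)/(-502) = (1196/245)*(-1/502) = -598/61495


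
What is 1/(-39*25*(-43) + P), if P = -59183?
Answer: -1/17258 ≈ -5.7944e-5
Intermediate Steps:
1/(-39*25*(-43) + P) = 1/(-39*25*(-43) - 59183) = 1/(-975*(-43) - 59183) = 1/(41925 - 59183) = 1/(-17258) = -1/17258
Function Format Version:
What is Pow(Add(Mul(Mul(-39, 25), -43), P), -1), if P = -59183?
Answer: Rational(-1, 17258) ≈ -5.7944e-5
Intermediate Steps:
Pow(Add(Mul(Mul(-39, 25), -43), P), -1) = Pow(Add(Mul(Mul(-39, 25), -43), -59183), -1) = Pow(Add(Mul(-975, -43), -59183), -1) = Pow(Add(41925, -59183), -1) = Pow(-17258, -1) = Rational(-1, 17258)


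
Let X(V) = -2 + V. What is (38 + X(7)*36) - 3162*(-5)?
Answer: 16028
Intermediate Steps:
(38 + X(7)*36) - 3162*(-5) = (38 + (-2 + 7)*36) - 3162*(-5) = (38 + 5*36) - 1*(-15810) = (38 + 180) + 15810 = 218 + 15810 = 16028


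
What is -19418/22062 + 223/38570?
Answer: -372016217/425465670 ≈ -0.87437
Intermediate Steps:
-19418/22062 + 223/38570 = -19418*1/22062 + 223*(1/38570) = -9709/11031 + 223/38570 = -372016217/425465670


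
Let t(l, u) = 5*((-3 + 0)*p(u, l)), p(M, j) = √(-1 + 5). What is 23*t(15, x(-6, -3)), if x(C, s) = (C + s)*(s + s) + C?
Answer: -690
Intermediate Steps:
p(M, j) = 2 (p(M, j) = √4 = 2)
x(C, s) = C + 2*s*(C + s) (x(C, s) = (C + s)*(2*s) + C = 2*s*(C + s) + C = C + 2*s*(C + s))
t(l, u) = -30 (t(l, u) = 5*((-3 + 0)*2) = 5*(-3*2) = 5*(-6) = -30)
23*t(15, x(-6, -3)) = 23*(-30) = -690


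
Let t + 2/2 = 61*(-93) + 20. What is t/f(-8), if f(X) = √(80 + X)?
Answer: -2827*√2/6 ≈ -666.33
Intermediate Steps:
t = -5654 (t = -1 + (61*(-93) + 20) = -1 + (-5673 + 20) = -1 - 5653 = -5654)
t/f(-8) = -5654/√(80 - 8) = -5654*√2/12 = -2827*√2/6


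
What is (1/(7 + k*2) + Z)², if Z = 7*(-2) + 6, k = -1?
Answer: 1521/25 ≈ 60.840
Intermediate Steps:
Z = -8 (Z = -14 + 6 = -8)
(1/(7 + k*2) + Z)² = (1/(7 - 1*2) - 8)² = (1/(7 - 2) - 8)² = (1/5 - 8)² = (⅕ - 8)² = (-39/5)² = 1521/25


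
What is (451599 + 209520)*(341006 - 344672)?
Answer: -2423662254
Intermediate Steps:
(451599 + 209520)*(341006 - 344672) = 661119*(-3666) = -2423662254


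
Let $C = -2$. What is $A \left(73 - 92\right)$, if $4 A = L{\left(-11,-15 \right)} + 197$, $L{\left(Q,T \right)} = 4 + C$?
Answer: $- \frac{3781}{4} \approx -945.25$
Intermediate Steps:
$L{\left(Q,T \right)} = 2$ ($L{\left(Q,T \right)} = 4 - 2 = 2$)
$A = \frac{199}{4}$ ($A = \frac{2 + 197}{4} = \frac{1}{4} \cdot 199 = \frac{199}{4} \approx 49.75$)
$A \left(73 - 92\right) = \frac{199 \left(73 - 92\right)}{4} = \frac{199}{4} \left(-19\right) = - \frac{3781}{4}$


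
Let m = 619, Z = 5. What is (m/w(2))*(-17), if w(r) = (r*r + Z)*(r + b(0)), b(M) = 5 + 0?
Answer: -10523/63 ≈ -167.03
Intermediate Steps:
b(M) = 5
w(r) = (5 + r)*(5 + r**2) (w(r) = (r*r + 5)*(r + 5) = (r**2 + 5)*(5 + r) = (5 + r**2)*(5 + r) = (5 + r)*(5 + r**2))
(m/w(2))*(-17) = (619/(25 + 2**3 + 5*2 + 5*2**2))*(-17) = (619/(25 + 8 + 10 + 5*4))*(-17) = (619/(25 + 8 + 10 + 20))*(-17) = (619/63)*(-17) = -10523/63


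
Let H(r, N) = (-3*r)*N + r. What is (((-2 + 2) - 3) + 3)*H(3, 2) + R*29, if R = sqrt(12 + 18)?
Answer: 29*sqrt(30) ≈ 158.84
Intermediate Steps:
H(r, N) = r - 3*N*r (H(r, N) = -3*N*r + r = r - 3*N*r)
R = sqrt(30) ≈ 5.4772
(((-2 + 2) - 3) + 3)*H(3, 2) + R*29 = (((-2 + 2) - 3) + 3)*(3*(1 - 3*2)) + sqrt(30)*29 = ((0 - 3) + 3)*(3*(1 - 6)) + 29*sqrt(30) = (-3 + 3)*(3*(-5)) + 29*sqrt(30) = 0*(-15) + 29*sqrt(30) = 0 + 29*sqrt(30) = 29*sqrt(30)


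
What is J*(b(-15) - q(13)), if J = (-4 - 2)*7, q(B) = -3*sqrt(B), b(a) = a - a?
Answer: -126*sqrt(13) ≈ -454.30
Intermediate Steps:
b(a) = 0
J = -42 (J = -6*7 = -42)
J*(b(-15) - q(13)) = -42*(0 - (-3)*sqrt(13)) = -42*(0 + 3*sqrt(13)) = -126*sqrt(13)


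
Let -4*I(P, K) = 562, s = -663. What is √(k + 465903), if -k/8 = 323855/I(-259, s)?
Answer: √38244218863/281 ≈ 695.95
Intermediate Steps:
I(P, K) = -281/2 (I(P, K) = -¼*562 = -281/2)
k = 5181680/281 (k = -2590840/(-281/2) = -2590840*(-2)/281 = -8*(-647710/281) = 5181680/281 ≈ 18440.)
√(k + 465903) = √(5181680/281 + 465903) = √(136100423/281) = √38244218863/281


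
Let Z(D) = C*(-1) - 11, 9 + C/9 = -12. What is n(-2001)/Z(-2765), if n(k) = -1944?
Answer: -972/89 ≈ -10.921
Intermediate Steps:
C = -189 (C = -81 + 9*(-12) = -81 - 108 = -189)
Z(D) = 178 (Z(D) = -189*(-1) - 11 = 189 - 11 = 178)
n(-2001)/Z(-2765) = -1944/178 = -1944*1/178 = -972/89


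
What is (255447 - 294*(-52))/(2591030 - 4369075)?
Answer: -54147/355609 ≈ -0.15227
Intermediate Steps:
(255447 - 294*(-52))/(2591030 - 4369075) = (255447 + 15288)/(-1778045) = 270735*(-1/1778045) = -54147/355609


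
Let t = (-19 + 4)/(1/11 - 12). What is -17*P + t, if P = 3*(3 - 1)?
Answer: -13197/131 ≈ -100.74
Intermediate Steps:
P = 6 (P = 3*2 = 6)
t = 165/131 (t = -15/(1/11 - 12) = -15/(-131/11) = -15*(-11/131) = 165/131 ≈ 1.2595)
-17*P + t = -17*6 + 165/131 = -102 + 165/131 = -13197/131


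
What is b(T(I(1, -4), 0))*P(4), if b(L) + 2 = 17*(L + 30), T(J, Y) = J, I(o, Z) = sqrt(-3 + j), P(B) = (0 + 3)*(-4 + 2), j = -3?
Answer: -3048 - 102*I*sqrt(6) ≈ -3048.0 - 249.85*I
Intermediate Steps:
P(B) = -6 (P(B) = 3*(-2) = -6)
I(o, Z) = I*sqrt(6) (I(o, Z) = sqrt(-3 - 3) = sqrt(-6) = I*sqrt(6))
b(L) = 508 + 17*L (b(L) = -2 + 17*(L + 30) = -2 + 17*(30 + L) = -2 + (510 + 17*L) = 508 + 17*L)
b(T(I(1, -4), 0))*P(4) = (508 + 17*(I*sqrt(6)))*(-6) = (508 + 17*I*sqrt(6))*(-6) = -3048 - 102*I*sqrt(6)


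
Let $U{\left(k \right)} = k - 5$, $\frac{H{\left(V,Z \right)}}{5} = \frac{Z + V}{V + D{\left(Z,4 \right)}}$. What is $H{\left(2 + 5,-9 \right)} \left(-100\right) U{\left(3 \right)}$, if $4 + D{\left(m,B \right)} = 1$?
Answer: $-500$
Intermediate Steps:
$D{\left(m,B \right)} = -3$ ($D{\left(m,B \right)} = -4 + 1 = -3$)
$H{\left(V,Z \right)} = \frac{5 \left(V + Z\right)}{-3 + V}$ ($H{\left(V,Z \right)} = 5 \frac{Z + V}{V - 3} = 5 \frac{V + Z}{-3 + V} = \frac{5 \left(V + Z\right)}{-3 + V}$)
$U{\left(k \right)} = -5 + k$
$H{\left(2 + 5,-9 \right)} \left(-100\right) U{\left(3 \right)} = \frac{5 \left(\left(2 + 5\right) - 9\right)}{-3 + \left(2 + 5\right)} \left(-100\right) \left(-5 + 3\right) = \frac{5 \left(7 - 9\right)}{-3 + 7} \left(-100\right) \left(-2\right) = 5 \cdot \frac{1}{4} \left(-2\right) \left(-100\right) \left(-2\right) = \left(- \frac{5}{2}\right) \left(-100\right) \left(-2\right) = 250 \left(-2\right) = -500$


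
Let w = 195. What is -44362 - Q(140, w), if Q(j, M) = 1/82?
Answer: -3637685/82 ≈ -44362.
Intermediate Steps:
Q(j, M) = 1/82
-44362 - Q(140, w) = -44362 - 1*1/82 = -44362 - 1/82 = -3637685/82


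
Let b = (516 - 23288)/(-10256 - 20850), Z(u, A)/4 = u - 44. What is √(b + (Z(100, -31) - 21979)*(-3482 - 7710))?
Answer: √58897265868192098/15553 ≈ 15604.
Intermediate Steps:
Z(u, A) = -176 + 4*u (Z(u, A) = 4*(u - 44) = 4*(-44 + u) = -176 + 4*u)
b = 11386/15553 (b = -22772/(-31106) = -22772*(-1/31106) = 11386/15553 ≈ 0.73208)
√(b + (Z(100, -31) - 21979)*(-3482 - 7710)) = √(11386/15553 + ((-176 + 4*100) - 21979)*(-3482 - 7710)) = √(11386/15553 + ((-176 + 400) - 21979)*(-11192)) = √(11386/15553 + (224 - 21979)*(-11192)) = √(11386/15553 - 21755*(-11192)) = √(11386/15553 + 243481960) = √(3786874935266/15553) = √58897265868192098/15553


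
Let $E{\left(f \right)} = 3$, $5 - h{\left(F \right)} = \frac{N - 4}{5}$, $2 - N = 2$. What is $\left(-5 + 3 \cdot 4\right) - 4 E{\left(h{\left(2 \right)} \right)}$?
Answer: $-5$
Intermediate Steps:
$N = 0$ ($N = 2 - 2 = 0$)
$h{\left(F \right)} = \frac{29}{5}$ ($h{\left(F \right)} = 5 - \frac{0 - 4}{5} = 5 - \left(0 - 4\right) \frac{1}{5} = 5 - \left(-4\right) \frac{1}{5} = 5 - - \frac{4}{5} = 5 + \frac{4}{5} = \frac{29}{5}$)
$\left(-5 + 3 \cdot 4\right) - 4 E{\left(h{\left(2 \right)} \right)} = \left(-5 + 3 \cdot 4\right) - 12 = \left(-5 + 12\right) - 12 = 7 - 12 = -5$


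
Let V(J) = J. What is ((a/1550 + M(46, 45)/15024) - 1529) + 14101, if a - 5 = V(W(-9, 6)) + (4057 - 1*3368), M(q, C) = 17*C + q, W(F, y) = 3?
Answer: 146389203589/11643600 ≈ 12573.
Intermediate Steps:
M(q, C) = q + 17*C
a = 697 (a = 5 + (3 + (4057 - 1*3368)) = 5 + (3 + (4057 - 3368)) = 5 + (3 + 689) = 5 + 692 = 697)
((a/1550 + M(46, 45)/15024) - 1529) + 14101 = ((697/1550 + (46 + 17*45)/15024) - 1529) + 14101 = ((697*(1/1550) + (46 + 765)*(1/15024)) - 1529) + 14101 = ((697/1550 + 811*(1/15024)) - 1529) + 14101 = ((697/1550 + 811/15024) - 1529) + 14101 = (5864389/11643600 - 1529) + 14101 = -17797200011/11643600 + 14101 = 146389203589/11643600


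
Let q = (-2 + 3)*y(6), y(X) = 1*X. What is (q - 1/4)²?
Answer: 529/16 ≈ 33.063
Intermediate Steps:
y(X) = X
q = 6 (q = (-2 + 3)*6 = 1*6 = 6)
(q - 1/4)² = (6 - 1/4)² = (6 - 1*¼)² = (6 - ¼)² = (23/4)² = 529/16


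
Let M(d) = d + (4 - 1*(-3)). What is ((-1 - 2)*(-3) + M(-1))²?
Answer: 225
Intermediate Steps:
M(d) = 7 + d (M(d) = d + (4 + 3) = d + 7 = 7 + d)
((-1 - 2)*(-3) + M(-1))² = ((-1 - 2)*(-3) + (7 - 1))² = (-3*(-3) + 6)² = (9 + 6)² = 15² = 225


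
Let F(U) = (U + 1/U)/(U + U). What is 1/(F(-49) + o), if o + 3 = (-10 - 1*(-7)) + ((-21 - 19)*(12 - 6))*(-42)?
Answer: 2401/24188875 ≈ 9.9260e-5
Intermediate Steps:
F(U) = (U + 1/U)/(2*U) (F(U) = (U + 1/U)/((2*U)) = (U + 1/U)*(1/(2*U)) = (U + 1/U)/(2*U))
o = 10074 (o = -3 + ((-10 - 1*(-7)) + ((-21 - 19)*(12 - 6))*(-42)) = -3 + ((-10 + 7) - 40*6*(-42)) = -3 + (-3 - 240*(-42)) = -3 + (-3 + 10080) = -3 + 10077 = 10074)
1/(F(-49) + o) = 1/((½)*(1 + (-49)²)/(-49)² + 10074) = 1/((½)*(1/2401)*(1 + 2401) + 10074) = 1/((½)*(1/2401)*2402 + 10074) = 1/(1201/2401 + 10074) = 1/(24188875/2401) = 2401/24188875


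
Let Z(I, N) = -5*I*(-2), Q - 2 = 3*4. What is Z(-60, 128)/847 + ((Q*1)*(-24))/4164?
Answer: -231916/293909 ≈ -0.78907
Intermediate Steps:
Q = 14 (Q = 2 + 3*4 = 2 + 12 = 14)
Z(I, N) = 10*I
Z(-60, 128)/847 + ((Q*1)*(-24))/4164 = (10*(-60))/847 + ((14*1)*(-24))/4164 = -600*1/847 + (14*(-24))*(1/4164) = -600/847 - 336*1/4164 = -600/847 - 28/347 = -231916/293909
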